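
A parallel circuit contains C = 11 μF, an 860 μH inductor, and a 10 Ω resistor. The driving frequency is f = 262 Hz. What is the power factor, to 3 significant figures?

ω = 2πf = 1646 rad/s
X_L = ωL = 1.42 Ω
X_C = 1/(ωC) = 55.2 Ω
Parallel: admittances add. Y = 1/R + 1/(jωL) + jωC
Y = (0.100 − j0.688) S
|Y| = 0.695 S → |Z| = 1/|Y| = 1.44 Ω, ∠Z = −∠Y = 81.7°
cos φ = cos(81.7°) = 0.144

0.144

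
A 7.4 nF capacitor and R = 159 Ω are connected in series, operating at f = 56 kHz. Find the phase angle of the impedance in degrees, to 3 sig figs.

ω = 2πf = 351900 rad/s
X_C = 1/(ωC) = 384 Ω
Z = 159 − j384 Ω
|Z| = √(159² + 384²) = 416 Ω
∠Z = arctan(-384/159) = -67.5°

-67.5°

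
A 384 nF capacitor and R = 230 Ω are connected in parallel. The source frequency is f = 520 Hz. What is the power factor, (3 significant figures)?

ω = 2πf = 3267 rad/s
X_C = 1/(ωC) = 797 Ω
Parallel: admittances add. Y = 1/R + jωC
Y = (0.00435 + j0.00125) S
|Y| = 0.00453 S → |Z| = 1/|Y| = 221 Ω, ∠Z = −∠Y = -16.1°
cos φ = cos(-16.1°) = 0.961

0.961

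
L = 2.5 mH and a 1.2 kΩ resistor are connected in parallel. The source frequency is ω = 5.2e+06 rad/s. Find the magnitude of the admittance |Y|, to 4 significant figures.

X_L = ωL = 13000 Ω
Parallel: admittances add. Y = 1/R + 1/(jωL)
Y = (0.0008333 − j7.692e-05) S
|Y| = 0.0008369 S → |Z| = 1/|Y| = 1195 Ω, ∠Z = −∠Y = 5.274°

836.9 μS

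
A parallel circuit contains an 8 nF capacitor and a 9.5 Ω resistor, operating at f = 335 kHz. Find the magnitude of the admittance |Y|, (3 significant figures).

ω = 2πf = 2.105e+06 rad/s
X_C = 1/(ωC) = 59.4 Ω
Parallel: admittances add. Y = 1/R + jωC
Y = (0.105 + j0.0168) S
|Y| = 0.107 S → |Z| = 1/|Y| = 9.38 Ω, ∠Z = −∠Y = -9.09°

107 mS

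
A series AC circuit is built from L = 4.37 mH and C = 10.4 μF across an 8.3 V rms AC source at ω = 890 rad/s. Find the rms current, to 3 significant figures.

X_L = ωL = 3.89 Ω
X_C = 1/(ωC) = 108 Ω
Net reactance X = X_L − X_C = -104 Ω
Z = − j104 Ω
|Z| = √(0² + 104²) = 104 Ω
I = V/|Z| = 8.3/104 = 79.7 mA

79.7 mA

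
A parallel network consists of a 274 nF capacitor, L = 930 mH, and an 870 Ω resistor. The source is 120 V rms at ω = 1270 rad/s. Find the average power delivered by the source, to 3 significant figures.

X_L = ωL = 1180 Ω
X_C = 1/(ωC) = 2870 Ω
Parallel: admittances add. Y = 1/R + 1/(jωL) + jωC
Y = (0.00115 − j0.000499) S
|Y| = 0.00125 S → |Z| = 1/|Y| = 798 Ω, ∠Z = −∠Y = 23.5°
I = V/|Z| = 150 mA
P = VI cos φ = 120 × 0.150 × cos(23.5°) = 16.6 W

16.6 W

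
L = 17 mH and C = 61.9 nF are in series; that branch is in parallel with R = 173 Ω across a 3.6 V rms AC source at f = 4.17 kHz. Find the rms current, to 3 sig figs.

29.6 mA

ω = 2πf = 26200 rad/s
X_L = ωL = 445 Ω
X_C = 1/(ωC) = 617 Ω
Branch 1: Z₁ = R = 173 Ω
Branch 2 (series LC): Z₂ = j(X_L − X_C) = −j171 Ω
Parallel: Z = Z₁Z₂/(Z₁+Z₂), |Z| = 122 Ω, ∠Z = -45.3°
I = V/|Z| = 3.6/122 = 29.6 mA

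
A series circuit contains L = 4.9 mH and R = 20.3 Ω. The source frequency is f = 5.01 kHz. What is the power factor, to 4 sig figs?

0.1305

ω = 2πf = 31480 rad/s
X_L = ωL = 154.2 Ω
Z = 20.30 + j154.2 Ω
|Z| = √(20.30² + 154.2²) = 155.6 Ω
∠Z = arctan(154.2/20.30) = 82.50°
cos φ = cos(82.50°) = 0.1305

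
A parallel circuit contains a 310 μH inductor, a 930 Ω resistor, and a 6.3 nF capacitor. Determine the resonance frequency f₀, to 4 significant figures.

ω₀ = 1/√(LC) = 1/√(0.00031 × 6.3e-09) = 715600 rad/s
f₀ = ω₀/(2π) = 113.9 kHz

113.9 kHz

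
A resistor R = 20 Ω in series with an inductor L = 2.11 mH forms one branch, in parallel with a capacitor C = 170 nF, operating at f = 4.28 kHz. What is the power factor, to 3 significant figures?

ω = 2πf = 26890 rad/s
X_L = ωL = 56.7 Ω
X_C = 1/(ωC) = 219 Ω
Branch 1 (R+jX_L): Z₁ = 20.0 + j56.7 Ω, |Z₁| = 60.2 Ω
Branch 2 (−jX_C): Z₂ = −j219 Ω
Parallel: Z = Z₁Z₂/(Z₁+Z₂), |Z| = 80.6 Ω, ∠Z = 63.5°
cos φ = cos(63.5°) = 0.445

0.445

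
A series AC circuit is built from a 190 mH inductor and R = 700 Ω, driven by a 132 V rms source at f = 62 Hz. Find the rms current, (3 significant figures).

ω = 2πf = 389.6 rad/s
X_L = ωL = 74.0 Ω
Z = 700 + j74.0 Ω
|Z| = √(700² + 74.0²) = 704 Ω
I = V/|Z| = 132/704 = 188 mA

188 mA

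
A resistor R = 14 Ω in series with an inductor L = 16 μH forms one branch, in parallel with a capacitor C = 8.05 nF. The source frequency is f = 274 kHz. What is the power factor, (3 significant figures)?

0.699

ω = 2πf = 1.722e+06 rad/s
X_L = ωL = 27.5 Ω
X_C = 1/(ωC) = 72.2 Ω
Branch 1 (R+jX_L): Z₁ = 14.0 + j27.5 Ω, |Z₁| = 30.9 Ω
Branch 2 (−jX_C): Z₂ = −j72.2 Ω
Parallel: Z = Z₁Z₂/(Z₁+Z₂), |Z| = 47.7 Ω, ∠Z = 45.6°
cos φ = cos(45.6°) = 0.699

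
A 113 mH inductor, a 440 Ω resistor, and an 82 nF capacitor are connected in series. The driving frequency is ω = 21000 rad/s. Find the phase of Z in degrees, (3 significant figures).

76.2°

X_L = ωL = 2370 Ω
X_C = 1/(ωC) = 581 Ω
Net reactance X = X_L − X_C = 1790 Ω
Z = 440 + j1790 Ω
|Z| = √(440² + 1790²) = 1850 Ω
∠Z = arctan(1790/440) = 76.2°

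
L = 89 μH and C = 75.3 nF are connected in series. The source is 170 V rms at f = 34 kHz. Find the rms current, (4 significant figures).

ω = 2πf = 213600 rad/s
X_L = ωL = 19.01 Ω
X_C = 1/(ωC) = 62.17 Ω
Net reactance X = X_L − X_C = -43.15 Ω
Z = − j43.15 Ω
|Z| = √(0² + 43.15²) = 43.15 Ω
I = V/|Z| = 170/43.15 = 3.940 A

3.940 A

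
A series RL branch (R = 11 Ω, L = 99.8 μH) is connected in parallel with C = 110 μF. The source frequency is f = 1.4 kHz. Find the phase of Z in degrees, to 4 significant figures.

-84.63°

ω = 2πf = 8796 rad/s
X_L = ωL = 0.8779 Ω
X_C = 1/(ωC) = 1.033 Ω
Branch 1 (R+jX_L): Z₁ = 11.00 + j0.8779 Ω, |Z₁| = 11.03 Ω
Branch 2 (−jX_C): Z₂ = −j1.033 Ω
Parallel: Z = Z₁Z₂/(Z₁+Z₂), |Z| = 1.037 Ω, ∠Z = -84.63°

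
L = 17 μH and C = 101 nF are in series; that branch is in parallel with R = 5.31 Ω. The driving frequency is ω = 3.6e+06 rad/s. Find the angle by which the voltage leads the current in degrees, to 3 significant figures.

5.19°

X_L = ωL = 61.2 Ω
X_C = 1/(ωC) = 2.75 Ω
Branch 1: Z₁ = R = 5.31 Ω
Branch 2 (series LC): Z₂ = j(X_L − X_C) = j58.4 Ω
Parallel: Z = Z₁Z₂/(Z₁+Z₂), |Z| = 5.29 Ω, ∠Z = 5.19°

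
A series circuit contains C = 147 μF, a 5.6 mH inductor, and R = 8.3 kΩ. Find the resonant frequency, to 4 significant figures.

175.4 Hz

ω₀ = 1/√(LC) = 1/√(0.0056 × 0.000147) = 1102 rad/s
f₀ = ω₀/(2π) = 175.4 Hz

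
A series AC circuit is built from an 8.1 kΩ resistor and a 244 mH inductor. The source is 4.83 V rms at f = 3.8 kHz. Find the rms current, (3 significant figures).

ω = 2πf = 23880 rad/s
X_L = ωL = 5830 Ω
Z = 8100 + j5830 Ω
|Z| = √(8100² + 5830²) = 9980 Ω
I = V/|Z| = 4.83/9980 = 484 μA

484 μA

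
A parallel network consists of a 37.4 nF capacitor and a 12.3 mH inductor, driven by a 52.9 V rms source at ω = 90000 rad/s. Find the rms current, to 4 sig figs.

130.3 mA

X_L = ωL = 1107 Ω
X_C = 1/(ωC) = 297.1 Ω
Parallel: admittances add. Y = 1/(jωL) + jωC
Y = (0 + j0.002463) S
|Y| = 0.002463 S → |Z| = 1/|Y| = 406.1 Ω, ∠Z = −∠Y = -90.00°
I = V/|Z| = 52.9/406.1 = 130.3 mA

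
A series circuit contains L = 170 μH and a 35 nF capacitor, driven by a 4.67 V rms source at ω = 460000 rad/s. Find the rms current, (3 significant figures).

290 mA

X_L = ωL = 78.2 Ω
X_C = 1/(ωC) = 62.1 Ω
Net reactance X = X_L − X_C = 16.1 Ω
Z = j16.1 Ω
|Z| = √(0² + 16.1²) = 16.1 Ω
I = V/|Z| = 4.67/16.1 = 290 mA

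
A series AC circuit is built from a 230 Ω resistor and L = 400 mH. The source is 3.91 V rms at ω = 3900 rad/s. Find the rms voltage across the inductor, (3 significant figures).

X_L = ωL = 1560 Ω
Z = 230 + j1560 Ω
|Z| = √(230² + 1560²) = 1580 Ω
I = V/|Z| = 2.48 mA
V_L = I·|Z_L| = 0.00248 × 1560 = 3.87 V

3.87 V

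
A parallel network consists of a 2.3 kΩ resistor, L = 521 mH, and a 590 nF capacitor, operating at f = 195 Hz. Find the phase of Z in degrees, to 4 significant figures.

62.74°

ω = 2πf = 1225 rad/s
X_L = ωL = 638.3 Ω
X_C = 1/(ωC) = 1383 Ω
Parallel: admittances add. Y = 1/R + 1/(jωL) + jωC
Y = (0.0004348 − j0.0008437) S
|Y| = 0.0009491 S → |Z| = 1/|Y| = 1054 Ω, ∠Z = −∠Y = 62.74°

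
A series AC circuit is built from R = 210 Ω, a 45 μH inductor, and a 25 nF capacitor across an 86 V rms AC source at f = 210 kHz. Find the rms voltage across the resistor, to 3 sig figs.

85.2 V

ω = 2πf = 1.319e+06 rad/s
X_L = ωL = 59.4 Ω
X_C = 1/(ωC) = 30.3 Ω
Net reactance X = X_L − X_C = 29.1 Ω
Z = 210 + j29.1 Ω
|Z| = √(210² + 29.1²) = 212 Ω
I = V/|Z| = 406 mA
V_R = I·|Z_R| = 0.406 × 210 = 85.2 V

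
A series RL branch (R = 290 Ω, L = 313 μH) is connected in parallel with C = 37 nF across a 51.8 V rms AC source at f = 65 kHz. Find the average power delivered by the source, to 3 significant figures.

7.75 W

ω = 2πf = 408400 rad/s
X_L = ωL = 128 Ω
X_C = 1/(ωC) = 66.2 Ω
Branch 1 (R+jX_L): Z₁ = 290 + j128 Ω, |Z₁| = 317 Ω
Branch 2 (−jX_C): Z₂ = −j66.2 Ω
Parallel: Z = Z₁Z₂/(Z₁+Z₂), |Z| = 70.7 Ω, ∠Z = -78.2°
I = V/|Z| = 732 mA
P = VI cos φ = 51.8 × 0.732 × cos(-78.2°) = 7.75 W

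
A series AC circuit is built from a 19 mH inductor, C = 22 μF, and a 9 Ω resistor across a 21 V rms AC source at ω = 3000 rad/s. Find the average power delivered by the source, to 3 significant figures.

2.17 W

X_L = ωL = 57.0 Ω
X_C = 1/(ωC) = 15.2 Ω
Net reactance X = X_L − X_C = 41.8 Ω
Z = 9.00 + j41.8 Ω
|Z| = √(9.00² + 41.8²) = 42.8 Ω
∠Z = arctan(41.8/9.00) = 77.9°
I = V/|Z| = 491 mA
P = VI cos φ = 21 × 0.491 × cos(77.9°) = 2.17 W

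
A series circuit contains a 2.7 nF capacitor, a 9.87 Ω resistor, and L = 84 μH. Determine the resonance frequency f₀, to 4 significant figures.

ω₀ = 1/√(LC) = 1/√(8.4e-05 × 2.7e-09) = 2.1e+06 rad/s
f₀ = ω₀/(2π) = 334.2 kHz

334.2 kHz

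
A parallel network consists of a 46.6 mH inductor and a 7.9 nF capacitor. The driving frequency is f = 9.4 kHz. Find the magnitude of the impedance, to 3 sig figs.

ω = 2πf = 59060 rad/s
X_L = ωL = 2750 Ω
X_C = 1/(ωC) = 2140 Ω
Parallel: admittances add. Y = 1/(jωL) + jωC
Y = (0 + j0.000103) S
|Y| = 0.000103 S → |Z| = 1/|Y| = 9680 Ω, ∠Z = −∠Y = -90.0°

9680 Ω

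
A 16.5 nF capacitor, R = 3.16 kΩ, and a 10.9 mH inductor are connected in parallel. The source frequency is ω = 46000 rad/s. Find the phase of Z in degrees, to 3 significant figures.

75.6°

X_L = ωL = 501 Ω
X_C = 1/(ωC) = 1320 Ω
Parallel: admittances add. Y = 1/R + 1/(jωL) + jωC
Y = (0.000316 − j0.00124) S
|Y| = 0.00128 S → |Z| = 1/|Y| = 784 Ω, ∠Z = −∠Y = 75.6°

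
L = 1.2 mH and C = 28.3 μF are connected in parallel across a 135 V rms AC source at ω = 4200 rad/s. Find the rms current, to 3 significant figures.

10.7 A

X_L = ωL = 5.04 Ω
X_C = 1/(ωC) = 8.41 Ω
Parallel: admittances add. Y = 1/(jωL) + jωC
Y = (0 − j0.0796) S
|Y| = 0.0796 S → |Z| = 1/|Y| = 12.6 Ω, ∠Z = −∠Y = 90.0°
I = V/|Z| = 135/12.6 = 10.7 A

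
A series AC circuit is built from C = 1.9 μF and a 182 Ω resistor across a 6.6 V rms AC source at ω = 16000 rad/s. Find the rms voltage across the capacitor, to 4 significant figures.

X_C = 1/(ωC) = 32.89 Ω
Z = 182.0 − j32.89 Ω
|Z| = √(182.0² + 32.89²) = 184.9 Ω
I = V/|Z| = 35.69 mA
V_C = I·|Z_C| = 0.03569 × 32.89 = 1.174 V

1.174 V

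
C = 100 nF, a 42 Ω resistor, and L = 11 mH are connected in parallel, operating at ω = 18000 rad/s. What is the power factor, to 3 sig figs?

X_L = ωL = 198 Ω
X_C = 1/(ωC) = 556 Ω
Parallel: admittances add. Y = 1/R + 1/(jωL) + jωC
Y = (0.0238 − j0.00325) S
|Y| = 0.0240 S → |Z| = 1/|Y| = 41.6 Ω, ∠Z = −∠Y = 7.77°
cos φ = cos(7.77°) = 0.991

0.991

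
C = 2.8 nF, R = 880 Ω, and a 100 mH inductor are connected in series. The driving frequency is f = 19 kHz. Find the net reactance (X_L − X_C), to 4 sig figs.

8946 Ω

ω = 2πf = 119400 rad/s
X_L = ωL = 11940 Ω
X_C = 1/(ωC) = 2992 Ω
X = 11940 − 2992 = 8946 Ω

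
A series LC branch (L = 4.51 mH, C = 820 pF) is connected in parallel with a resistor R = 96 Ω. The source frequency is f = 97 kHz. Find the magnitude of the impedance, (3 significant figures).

ω = 2πf = 609500 rad/s
X_L = ωL = 2750 Ω
X_C = 1/(ωC) = 2000 Ω
Branch 1: Z₁ = R = 96.0 Ω
Branch 2 (series LC): Z₂ = j(X_L − X_C) = j748 Ω
Parallel: Z = Z₁Z₂/(Z₁+Z₂), |Z| = 95.2 Ω, ∠Z = 7.32°

95.2 Ω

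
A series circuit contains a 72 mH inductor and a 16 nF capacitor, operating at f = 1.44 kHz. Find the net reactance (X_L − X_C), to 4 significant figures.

-6256 Ω

ω = 2πf = 9048 rad/s
X_L = ωL = 651.4 Ω
X_C = 1/(ωC) = 6908 Ω
X = 651.4 − 6908 = -6256 Ω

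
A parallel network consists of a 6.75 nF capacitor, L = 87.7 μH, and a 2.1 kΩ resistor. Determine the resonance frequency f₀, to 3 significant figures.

ω₀ = 1/√(LC) = 1/√(8.77e-05 × 6.75e-09) = 1.3e+06 rad/s
f₀ = ω₀/(2π) = 207 kHz

207 kHz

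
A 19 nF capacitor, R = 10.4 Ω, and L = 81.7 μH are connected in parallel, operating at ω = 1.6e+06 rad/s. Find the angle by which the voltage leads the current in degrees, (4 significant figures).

-13.31°

X_L = ωL = 130.7 Ω
X_C = 1/(ωC) = 32.89 Ω
Parallel: admittances add. Y = 1/R + 1/(jωL) + jωC
Y = (0.09615 + j0.02275) S
|Y| = 0.09881 S → |Z| = 1/|Y| = 10.12 Ω, ∠Z = −∠Y = -13.31°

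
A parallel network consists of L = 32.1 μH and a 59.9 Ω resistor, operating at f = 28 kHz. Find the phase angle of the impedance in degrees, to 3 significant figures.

84.6°

ω = 2πf = 175900 rad/s
X_L = ωL = 5.65 Ω
Parallel: admittances add. Y = 1/R + 1/(jωL)
Y = (0.0167 − j0.177) S
|Y| = 0.178 S → |Z| = 1/|Y| = 5.62 Ω, ∠Z = −∠Y = 84.6°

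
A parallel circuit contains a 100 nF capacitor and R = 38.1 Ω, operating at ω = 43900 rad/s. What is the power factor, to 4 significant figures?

X_C = 1/(ωC) = 227.8 Ω
Parallel: admittances add. Y = 1/R + jωC
Y = (0.02625 + j0.004390) S
|Y| = 0.02661 S → |Z| = 1/|Y| = 37.58 Ω, ∠Z = −∠Y = -9.495°
cos φ = cos(-9.495°) = 0.9863

0.9863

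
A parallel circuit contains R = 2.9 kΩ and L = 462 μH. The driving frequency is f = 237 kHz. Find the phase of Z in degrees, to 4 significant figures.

ω = 2πf = 1.489e+06 rad/s
X_L = ωL = 688.0 Ω
Parallel: admittances add. Y = 1/R + 1/(jωL)
Y = (0.0003448 − j0.001454) S
|Y| = 0.001494 S → |Z| = 1/|Y| = 669.4 Ω, ∠Z = −∠Y = 76.65°

76.65°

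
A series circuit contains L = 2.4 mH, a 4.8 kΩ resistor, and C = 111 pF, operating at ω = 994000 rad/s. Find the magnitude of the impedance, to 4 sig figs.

8224 Ω

X_L = ωL = 2386 Ω
X_C = 1/(ωC) = 9063 Ω
Net reactance X = X_L − X_C = -6678 Ω
Z = 4800 − j6678 Ω
|Z| = √(4800² + 6678²) = 8224 Ω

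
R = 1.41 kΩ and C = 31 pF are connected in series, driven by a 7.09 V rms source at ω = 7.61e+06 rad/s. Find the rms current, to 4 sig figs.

X_C = 1/(ωC) = 4239 Ω
Z = 1410 − j4239 Ω
|Z| = √(1410² + 4239²) = 4467 Ω
I = V/|Z| = 7.09/4467 = 1.587 mA

1.587 mA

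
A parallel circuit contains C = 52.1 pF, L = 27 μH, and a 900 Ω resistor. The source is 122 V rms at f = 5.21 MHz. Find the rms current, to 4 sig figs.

ω = 2πf = 3.274e+07 rad/s
X_L = ωL = 883.9 Ω
X_C = 1/(ωC) = 586.3 Ω
Parallel: admittances add. Y = 1/R + 1/(jωL) + jωC
Y = (0.001111 + j0.0005741) S
|Y| = 0.001251 S → |Z| = 1/|Y| = 799.6 Ω, ∠Z = −∠Y = -27.33°
I = V/|Z| = 122/799.6 = 152.6 mA

152.6 mA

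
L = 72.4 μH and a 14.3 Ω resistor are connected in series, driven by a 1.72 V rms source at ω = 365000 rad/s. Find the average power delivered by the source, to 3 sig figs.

46.9 mW

X_L = ωL = 26.4 Ω
Z = 14.3 + j26.4 Ω
|Z| = √(14.3² + 26.4²) = 30.0 Ω
∠Z = arctan(26.4/14.3) = 61.6°
I = V/|Z| = 57.2 mA
P = VI cos φ = 1.72 × 0.0572 × cos(61.6°) = 46.9 mW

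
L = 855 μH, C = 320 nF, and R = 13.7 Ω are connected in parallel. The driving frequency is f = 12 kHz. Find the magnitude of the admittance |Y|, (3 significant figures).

ω = 2πf = 75400 rad/s
X_L = ωL = 64.5 Ω
X_C = 1/(ωC) = 41.4 Ω
Parallel: admittances add. Y = 1/R + 1/(jωL) + jωC
Y = (0.0730 + j0.00862) S
|Y| = 0.0735 S → |Z| = 1/|Y| = 13.6 Ω, ∠Z = −∠Y = -6.73°

73.5 mS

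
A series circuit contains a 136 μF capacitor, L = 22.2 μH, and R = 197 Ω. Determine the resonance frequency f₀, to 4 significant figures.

2.897 kHz

ω₀ = 1/√(LC) = 1/√(2.22e-05 × 0.000136) = 18200 rad/s
f₀ = ω₀/(2π) = 2.897 kHz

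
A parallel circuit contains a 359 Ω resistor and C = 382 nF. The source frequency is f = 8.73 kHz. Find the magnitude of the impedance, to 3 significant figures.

ω = 2πf = 54850 rad/s
X_C = 1/(ωC) = 47.7 Ω
Parallel: admittances add. Y = 1/R + jωC
Y = (0.00279 + j0.0210) S
|Y| = 0.0211 S → |Z| = 1/|Y| = 47.3 Ω, ∠Z = −∠Y = -82.4°

47.3 Ω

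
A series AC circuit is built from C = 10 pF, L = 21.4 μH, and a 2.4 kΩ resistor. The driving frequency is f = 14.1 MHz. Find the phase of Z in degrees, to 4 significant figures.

ω = 2πf = 8.859e+07 rad/s
X_L = ωL = 1896 Ω
X_C = 1/(ωC) = 1129 Ω
Net reactance X = X_L − X_C = 767.1 Ω
Z = 2400 + j767.1 Ω
|Z| = √(2400² + 767.1²) = 2520 Ω
∠Z = arctan(767.1/2400) = 17.73°

17.73°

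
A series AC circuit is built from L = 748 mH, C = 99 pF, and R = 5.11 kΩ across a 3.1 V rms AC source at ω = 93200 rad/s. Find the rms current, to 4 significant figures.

79.48 μA

X_L = ωL = 69710 Ω
X_C = 1/(ωC) = 108400 Ω
Net reactance X = X_L − X_C = -38670 Ω
Z = 5110 − j38670 Ω
|Z| = √(5110² + 38670²) = 39000 Ω
I = V/|Z| = 3.1/39000 = 79.48 μA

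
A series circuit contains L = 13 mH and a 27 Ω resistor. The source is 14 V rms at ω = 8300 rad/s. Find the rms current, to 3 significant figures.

X_L = ωL = 108 Ω
Z = 27.0 + j108 Ω
|Z| = √(27.0² + 108²) = 111 Ω
I = V/|Z| = 14/111 = 126 mA

126 mA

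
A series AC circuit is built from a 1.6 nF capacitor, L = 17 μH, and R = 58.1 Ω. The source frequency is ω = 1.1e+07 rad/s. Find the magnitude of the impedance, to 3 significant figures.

143 Ω

X_L = ωL = 187 Ω
X_C = 1/(ωC) = 56.8 Ω
Net reactance X = X_L − X_C = 130 Ω
Z = 58.1 + j130 Ω
|Z| = √(58.1² + 130²) = 143 Ω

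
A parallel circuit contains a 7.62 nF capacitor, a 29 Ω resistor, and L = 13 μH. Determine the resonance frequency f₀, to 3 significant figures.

506 kHz

ω₀ = 1/√(LC) = 1/√(1.3e-05 × 7.62e-09) = 3.177e+06 rad/s
f₀ = ω₀/(2π) = 506 kHz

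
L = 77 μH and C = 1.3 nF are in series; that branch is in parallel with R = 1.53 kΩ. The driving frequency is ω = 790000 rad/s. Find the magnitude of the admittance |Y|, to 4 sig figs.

X_L = ωL = 60.83 Ω
X_C = 1/(ωC) = 973.7 Ω
Branch 1: Z₁ = R = 1530 Ω
Branch 2 (series LC): Z₂ = j(X_L − X_C) = −j912.9 Ω
Parallel: Z = Z₁Z₂/(Z₁+Z₂), |Z| = 783.9 Ω, ∠Z = -59.18°
|Y| = 1/|Z| = 1.276 mS

1.276 mS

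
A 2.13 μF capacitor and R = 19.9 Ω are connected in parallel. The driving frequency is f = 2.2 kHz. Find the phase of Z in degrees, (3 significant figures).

-30.4°

ω = 2πf = 13820 rad/s
X_C = 1/(ωC) = 34.0 Ω
Parallel: admittances add. Y = 1/R + jωC
Y = (0.0503 + j0.0294) S
|Y| = 0.0582 S → |Z| = 1/|Y| = 17.2 Ω, ∠Z = −∠Y = -30.4°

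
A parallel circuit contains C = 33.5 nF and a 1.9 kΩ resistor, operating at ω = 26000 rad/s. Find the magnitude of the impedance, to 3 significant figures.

X_C = 1/(ωC) = 1150 Ω
Parallel: admittances add. Y = 1/R + jωC
Y = (0.000526 + j0.000871) S
|Y| = 0.00102 S → |Z| = 1/|Y| = 983 Ω, ∠Z = −∠Y = -58.9°

983 Ω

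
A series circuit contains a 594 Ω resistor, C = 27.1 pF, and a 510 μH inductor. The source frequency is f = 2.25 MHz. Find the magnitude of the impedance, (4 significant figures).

4638 Ω

ω = 2πf = 1.414e+07 rad/s
X_L = ωL = 7210 Ω
X_C = 1/(ωC) = 2610 Ω
Net reactance X = X_L − X_C = 4600 Ω
Z = 594.0 + j4600 Ω
|Z| = √(594.0² + 4600²) = 4638 Ω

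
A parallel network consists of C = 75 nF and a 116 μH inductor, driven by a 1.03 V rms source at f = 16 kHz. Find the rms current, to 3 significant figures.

80.6 mA

ω = 2πf = 100500 rad/s
X_L = ωL = 11.7 Ω
X_C = 1/(ωC) = 133 Ω
Parallel: admittances add. Y = 1/(jωL) + jωC
Y = (0 − j0.0782) S
|Y| = 0.0782 S → |Z| = 1/|Y| = 12.8 Ω, ∠Z = −∠Y = 90.0°
I = V/|Z| = 1.03/12.8 = 80.6 mA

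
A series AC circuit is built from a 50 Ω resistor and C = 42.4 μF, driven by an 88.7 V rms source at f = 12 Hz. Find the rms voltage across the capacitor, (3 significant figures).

ω = 2πf = 75.40 rad/s
X_C = 1/(ωC) = 313 Ω
Z = 50.0 − j313 Ω
|Z| = √(50.0² + 313²) = 317 Ω
I = V/|Z| = 280 mA
V_C = I·|Z_C| = 0.280 × 313 = 87.6 V

87.6 V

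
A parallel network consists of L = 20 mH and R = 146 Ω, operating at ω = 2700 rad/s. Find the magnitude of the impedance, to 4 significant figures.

X_L = ωL = 54.00 Ω
Parallel: admittances add. Y = 1/R + 1/(jωL)
Y = (0.006849 − j0.01852) S
|Y| = 0.01974 S → |Z| = 1/|Y| = 50.65 Ω, ∠Z = −∠Y = 69.70°

50.65 Ω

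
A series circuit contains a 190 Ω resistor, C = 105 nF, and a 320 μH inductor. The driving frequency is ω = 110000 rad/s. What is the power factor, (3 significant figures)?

X_L = ωL = 35.2 Ω
X_C = 1/(ωC) = 86.6 Ω
Net reactance X = X_L − X_C = -51.4 Ω
Z = 190 − j51.4 Ω
|Z| = √(190² + 51.4²) = 197 Ω
∠Z = arctan(-51.4/190) = -15.1°
cos φ = cos(-15.1°) = 0.965

0.965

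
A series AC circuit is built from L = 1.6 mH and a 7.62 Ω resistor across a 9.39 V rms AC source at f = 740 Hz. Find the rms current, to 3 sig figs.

882 mA

ω = 2πf = 4650 rad/s
X_L = ωL = 7.44 Ω
Z = 7.62 + j7.44 Ω
|Z| = √(7.62² + 7.44²) = 10.6 Ω
I = V/|Z| = 9.39/10.6 = 882 mA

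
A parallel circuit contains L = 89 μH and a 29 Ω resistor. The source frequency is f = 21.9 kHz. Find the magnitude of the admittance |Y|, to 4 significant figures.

88.64 mS

ω = 2πf = 137600 rad/s
X_L = ωL = 12.25 Ω
Parallel: admittances add. Y = 1/R + 1/(jωL)
Y = (0.03448 − j0.08166) S
|Y| = 0.08864 S → |Z| = 1/|Y| = 11.28 Ω, ∠Z = −∠Y = 67.11°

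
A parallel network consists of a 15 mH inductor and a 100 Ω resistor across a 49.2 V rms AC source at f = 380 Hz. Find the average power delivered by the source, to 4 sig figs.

24.21 W

ω = 2πf = 2388 rad/s
X_L = ωL = 35.81 Ω
Parallel: admittances add. Y = 1/R + 1/(jωL)
Y = (0.01000 − j0.02792) S
|Y| = 0.02966 S → |Z| = 1/|Y| = 33.72 Ω, ∠Z = −∠Y = 70.30°
I = V/|Z| = 1.459 A
P = VI cos φ = 49.2 × 1.459 × cos(70.30°) = 24.21 W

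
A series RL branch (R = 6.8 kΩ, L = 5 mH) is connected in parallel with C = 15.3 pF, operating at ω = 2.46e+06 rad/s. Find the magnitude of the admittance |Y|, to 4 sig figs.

X_L = ωL = 12300 Ω
X_C = 1/(ωC) = 26570 Ω
Branch 1 (R+jX_L): Z₁ = 6800 + j12300 Ω, |Z₁| = 14050 Ω
Branch 2 (−jX_C): Z₂ = −j26570 Ω
Parallel: Z = Z₁Z₂/(Z₁+Z₂), |Z| = 23620 Ω, ∠Z = 35.58°
|Y| = 1/|Z| = 42.33 μS

42.33 μS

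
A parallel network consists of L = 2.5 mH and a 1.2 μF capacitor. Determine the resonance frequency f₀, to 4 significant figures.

2.906 kHz

ω₀ = 1/√(LC) = 1/√(0.0025 × 1.2e-06) = 18260 rad/s
f₀ = ω₀/(2π) = 2.906 kHz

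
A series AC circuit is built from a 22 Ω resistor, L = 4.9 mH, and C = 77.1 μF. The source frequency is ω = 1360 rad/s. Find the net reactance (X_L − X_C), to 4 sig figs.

X_L = ωL = 6.664 Ω
X_C = 1/(ωC) = 9.537 Ω
X = 6.664 − 9.537 = -2.873 Ω

-2.873 Ω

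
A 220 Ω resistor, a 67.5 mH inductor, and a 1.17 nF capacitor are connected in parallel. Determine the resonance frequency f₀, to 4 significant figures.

17.91 kHz

ω₀ = 1/√(LC) = 1/√(0.0675 × 1.17e-09) = 112500 rad/s
f₀ = ω₀/(2π) = 17.91 kHz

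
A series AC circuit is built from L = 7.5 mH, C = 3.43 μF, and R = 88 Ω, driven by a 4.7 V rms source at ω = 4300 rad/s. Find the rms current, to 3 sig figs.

49.5 mA

X_L = ωL = 32.2 Ω
X_C = 1/(ωC) = 67.8 Ω
Net reactance X = X_L − X_C = -35.6 Ω
Z = 88.0 − j35.6 Ω
|Z| = √(88.0² + 35.6²) = 94.9 Ω
I = V/|Z| = 4.7/94.9 = 49.5 mA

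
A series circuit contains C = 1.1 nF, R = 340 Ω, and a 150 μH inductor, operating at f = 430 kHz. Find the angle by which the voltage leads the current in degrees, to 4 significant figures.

ω = 2πf = 2.702e+06 rad/s
X_L = ωL = 405.3 Ω
X_C = 1/(ωC) = 336.5 Ω
Net reactance X = X_L − X_C = 68.79 Ω
Z = 340.0 + j68.79 Ω
|Z| = √(340.0² + 68.79²) = 346.9 Ω
∠Z = arctan(68.79/340.0) = 11.44°

11.44°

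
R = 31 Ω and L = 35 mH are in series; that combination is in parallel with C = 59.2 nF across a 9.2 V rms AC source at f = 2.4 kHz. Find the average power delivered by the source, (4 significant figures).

9.387 mW

ω = 2πf = 15080 rad/s
X_L = ωL = 527.8 Ω
X_C = 1/(ωC) = 1120 Ω
Branch 1 (R+jX_L): Z₁ = 31.00 + j527.8 Ω, |Z₁| = 528.7 Ω
Branch 2 (−jX_C): Z₂ = −j1120 Ω
Parallel: Z = Z₁Z₂/(Z₁+Z₂), |Z| = 998.4 Ω, ∠Z = 83.64°
I = V/|Z| = 9.215 mA
P = VI cos φ = 9.2 × 0.009215 × cos(83.64°) = 9.387 mW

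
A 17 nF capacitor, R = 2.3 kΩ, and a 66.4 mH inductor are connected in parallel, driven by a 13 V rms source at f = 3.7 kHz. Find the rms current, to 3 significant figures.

ω = 2πf = 23250 rad/s
X_L = ωL = 1540 Ω
X_C = 1/(ωC) = 2530 Ω
Parallel: admittances add. Y = 1/R + 1/(jωL) + jωC
Y = (0.000435 − j0.000253) S
|Y| = 0.000503 S → |Z| = 1/|Y| = 1990 Ω, ∠Z = −∠Y = 30.2°
I = V/|Z| = 13/1990 = 6.54 mA

6.54 mA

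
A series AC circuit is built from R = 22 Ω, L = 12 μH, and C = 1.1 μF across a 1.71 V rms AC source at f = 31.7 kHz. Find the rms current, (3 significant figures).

77.4 mA

ω = 2πf = 199200 rad/s
X_L = ωL = 2.39 Ω
X_C = 1/(ωC) = 4.56 Ω
Net reactance X = X_L − X_C = -2.17 Ω
Z = 22.0 − j2.17 Ω
|Z| = √(22.0² + 2.17²) = 22.1 Ω
I = V/|Z| = 1.71/22.1 = 77.4 mA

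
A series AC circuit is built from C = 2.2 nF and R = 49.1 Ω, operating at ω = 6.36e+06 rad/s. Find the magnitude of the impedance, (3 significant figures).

86.7 Ω

X_C = 1/(ωC) = 71.5 Ω
Z = 49.1 − j71.5 Ω
|Z| = √(49.1² + 71.5²) = 86.7 Ω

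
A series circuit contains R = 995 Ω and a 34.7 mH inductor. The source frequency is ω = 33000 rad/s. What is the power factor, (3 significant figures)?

0.656

X_L = ωL = 1150 Ω
Z = 995 + j1150 Ω
|Z| = √(995² + 1150²) = 1520 Ω
∠Z = arctan(1150/995) = 49.0°
cos φ = cos(49.0°) = 0.656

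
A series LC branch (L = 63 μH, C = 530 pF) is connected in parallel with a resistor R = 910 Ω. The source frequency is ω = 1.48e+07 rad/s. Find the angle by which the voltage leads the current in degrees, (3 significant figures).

48.5°

X_L = ωL = 932 Ω
X_C = 1/(ωC) = 127 Ω
Branch 1: Z₁ = R = 910 Ω
Branch 2 (series LC): Z₂ = j(X_L − X_C) = j805 Ω
Parallel: Z = Z₁Z₂/(Z₁+Z₂), |Z| = 603 Ω, ∠Z = 48.5°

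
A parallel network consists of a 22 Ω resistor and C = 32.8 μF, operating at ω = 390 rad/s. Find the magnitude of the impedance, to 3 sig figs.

21.2 Ω

X_C = 1/(ωC) = 78.2 Ω
Parallel: admittances add. Y = 1/R + jωC
Y = (0.0455 + j0.0128) S
|Y| = 0.0472 S → |Z| = 1/|Y| = 21.2 Ω, ∠Z = −∠Y = -15.7°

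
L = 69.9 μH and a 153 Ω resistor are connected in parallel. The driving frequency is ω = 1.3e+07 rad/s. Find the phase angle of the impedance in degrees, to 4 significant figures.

9.557°

X_L = ωL = 908.7 Ω
Parallel: admittances add. Y = 1/R + 1/(jωL)
Y = (0.006536 − j0.001100) S
|Y| = 0.006628 S → |Z| = 1/|Y| = 150.9 Ω, ∠Z = −∠Y = 9.557°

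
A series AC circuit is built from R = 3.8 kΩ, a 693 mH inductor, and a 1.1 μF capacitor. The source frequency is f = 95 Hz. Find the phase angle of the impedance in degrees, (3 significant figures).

-16.3°

ω = 2πf = 596.9 rad/s
X_L = ωL = 414 Ω
X_C = 1/(ωC) = 1520 Ω
Net reactance X = X_L − X_C = -1110 Ω
Z = 3800 − j1110 Ω
|Z| = √(3800² + 1110²) = 3960 Ω
∠Z = arctan(-1110/3800) = -16.3°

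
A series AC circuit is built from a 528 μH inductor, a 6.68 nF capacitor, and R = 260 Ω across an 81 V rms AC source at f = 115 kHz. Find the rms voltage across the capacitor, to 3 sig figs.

53.6 V

ω = 2πf = 722600 rad/s
X_L = ωL = 382 Ω
X_C = 1/(ωC) = 207 Ω
Net reactance X = X_L − X_C = 174 Ω
Z = 260 + j174 Ω
|Z| = √(260² + 174²) = 313 Ω
I = V/|Z| = 259 mA
V_C = I·|Z_C| = 0.259 × 207 = 53.6 V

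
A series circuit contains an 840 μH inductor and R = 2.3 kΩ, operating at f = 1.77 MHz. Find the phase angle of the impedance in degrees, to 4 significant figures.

76.17°

ω = 2πf = 1.112e+07 rad/s
X_L = ωL = 9342 Ω
Z = 2300 + j9342 Ω
|Z| = √(2300² + 9342²) = 9621 Ω
∠Z = arctan(9342/2300) = 76.17°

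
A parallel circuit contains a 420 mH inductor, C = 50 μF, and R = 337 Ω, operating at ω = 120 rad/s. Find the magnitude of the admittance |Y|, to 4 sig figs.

X_L = ωL = 50.40 Ω
X_C = 1/(ωC) = 166.7 Ω
Parallel: admittances add. Y = 1/R + 1/(jωL) + jωC
Y = (0.002967 − j0.01384) S
|Y| = 0.01416 S → |Z| = 1/|Y| = 70.64 Ω, ∠Z = −∠Y = 77.90°

14.16 mS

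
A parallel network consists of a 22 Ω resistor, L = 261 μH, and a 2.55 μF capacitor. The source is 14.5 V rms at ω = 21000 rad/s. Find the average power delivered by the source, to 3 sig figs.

9.56 W

X_L = ωL = 5.48 Ω
X_C = 1/(ωC) = 18.7 Ω
Parallel: admittances add. Y = 1/R + 1/(jωL) + jωC
Y = (0.0455 − j0.129) S
|Y| = 0.137 S → |Z| = 1/|Y| = 7.32 Ω, ∠Z = −∠Y = 70.6°
I = V/|Z| = 1.98 A
P = VI cos φ = 14.5 × 1.98 × cos(70.6°) = 9.56 W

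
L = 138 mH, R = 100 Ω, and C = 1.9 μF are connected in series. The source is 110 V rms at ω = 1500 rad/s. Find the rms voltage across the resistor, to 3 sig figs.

X_L = ωL = 207 Ω
X_C = 1/(ωC) = 351 Ω
Net reactance X = X_L − X_C = -144 Ω
Z = 100 − j144 Ω
|Z| = √(100² + 144²) = 175 Ω
I = V/|Z| = 628 mA
V_R = I·|Z_R| = 0.628 × 100 = 62.8 V

62.8 V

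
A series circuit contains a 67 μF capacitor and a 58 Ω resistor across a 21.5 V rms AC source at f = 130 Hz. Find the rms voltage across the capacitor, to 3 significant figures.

ω = 2πf = 816.8 rad/s
X_C = 1/(ωC) = 18.3 Ω
Z = 58.0 − j18.3 Ω
|Z| = √(58.0² + 18.3²) = 60.8 Ω
I = V/|Z| = 354 mA
V_C = I·|Z_C| = 0.354 × 18.3 = 6.46 V

6.46 V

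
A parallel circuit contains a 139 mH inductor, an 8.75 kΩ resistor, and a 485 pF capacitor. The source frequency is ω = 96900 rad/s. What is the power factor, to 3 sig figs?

0.973

X_L = ωL = 13500 Ω
X_C = 1/(ωC) = 21300 Ω
Parallel: admittances add. Y = 1/R + 1/(jωL) + jωC
Y = (0.000114 − j2.72e-05) S
|Y| = 0.000117 S → |Z| = 1/|Y| = 8510 Ω, ∠Z = −∠Y = 13.4°
cos φ = cos(13.4°) = 0.973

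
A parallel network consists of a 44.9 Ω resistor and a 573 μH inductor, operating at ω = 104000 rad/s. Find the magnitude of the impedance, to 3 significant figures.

35.9 Ω

X_L = ωL = 59.6 Ω
Parallel: admittances add. Y = 1/R + 1/(jωL)
Y = (0.0223 − j0.0168) S
|Y| = 0.0279 S → |Z| = 1/|Y| = 35.9 Ω, ∠Z = −∠Y = 37.0°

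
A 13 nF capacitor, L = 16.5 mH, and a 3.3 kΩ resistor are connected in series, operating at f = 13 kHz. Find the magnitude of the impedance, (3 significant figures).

ω = 2πf = 81680 rad/s
X_L = ωL = 1350 Ω
X_C = 1/(ωC) = 942 Ω
Net reactance X = X_L − X_C = 406 Ω
Z = 3300 + j406 Ω
|Z| = √(3300² + 406²) = 3320 Ω

3320 Ω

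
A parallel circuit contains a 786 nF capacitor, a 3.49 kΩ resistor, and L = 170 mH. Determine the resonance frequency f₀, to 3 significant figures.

435 Hz

ω₀ = 1/√(LC) = 1/√(0.17 × 7.86e-07) = 2736 rad/s
f₀ = ω₀/(2π) = 435 Hz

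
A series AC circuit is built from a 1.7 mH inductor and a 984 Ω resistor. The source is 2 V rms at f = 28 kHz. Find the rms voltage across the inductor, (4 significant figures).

ω = 2πf = 175900 rad/s
X_L = ωL = 299.1 Ω
Z = 984.0 + j299.1 Ω
|Z| = √(984.0² + 299.1²) = 1028 Ω
I = V/|Z| = 1.945 mA
V_L = I·|Z_L| = 0.001945 × 299.1 = 0.5816 V

0.5816 V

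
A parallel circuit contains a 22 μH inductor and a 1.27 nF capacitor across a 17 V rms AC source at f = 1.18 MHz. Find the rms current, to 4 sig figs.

ω = 2πf = 7.414e+06 rad/s
X_L = ωL = 163.1 Ω
X_C = 1/(ωC) = 106.2 Ω
Parallel: admittances add. Y = 1/(jωL) + jωC
Y = (0 + j0.003285) S
|Y| = 0.003285 S → |Z| = 1/|Y| = 304.4 Ω, ∠Z = −∠Y = -90.00°
I = V/|Z| = 17/304.4 = 55.85 mA

55.85 mA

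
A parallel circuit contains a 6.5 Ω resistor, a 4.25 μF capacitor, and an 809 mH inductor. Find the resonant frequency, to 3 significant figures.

ω₀ = 1/√(LC) = 1/√(0.809 × 4.25e-06) = 539.3 rad/s
f₀ = ω₀/(2π) = 85.8 Hz

85.8 Hz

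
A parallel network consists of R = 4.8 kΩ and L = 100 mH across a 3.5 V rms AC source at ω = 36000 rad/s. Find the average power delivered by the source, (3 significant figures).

2.55 mW

X_L = ωL = 3600 Ω
Parallel: admittances add. Y = 1/R + 1/(jωL)
Y = (0.000208 − j0.000278) S
|Y| = 0.000347 S → |Z| = 1/|Y| = 2880 Ω, ∠Z = −∠Y = 53.1°
I = V/|Z| = 1.22 mA
P = VI cos φ = 3.5 × 0.00122 × cos(53.1°) = 2.55 mW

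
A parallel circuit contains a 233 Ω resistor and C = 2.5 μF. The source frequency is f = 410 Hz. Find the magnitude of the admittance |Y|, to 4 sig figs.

ω = 2πf = 2576 rad/s
X_C = 1/(ωC) = 155.3 Ω
Parallel: admittances add. Y = 1/R + jωC
Y = (0.004292 + j0.006440) S
|Y| = 0.007739 S → |Z| = 1/|Y| = 129.2 Ω, ∠Z = −∠Y = -56.32°

7.739 mS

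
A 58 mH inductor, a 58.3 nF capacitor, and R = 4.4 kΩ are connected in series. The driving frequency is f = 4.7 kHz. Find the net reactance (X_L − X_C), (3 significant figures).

1130 Ω

ω = 2πf = 29530 rad/s
X_L = ωL = 1710 Ω
X_C = 1/(ωC) = 581 Ω
X = 1710 − 581 = 1130 Ω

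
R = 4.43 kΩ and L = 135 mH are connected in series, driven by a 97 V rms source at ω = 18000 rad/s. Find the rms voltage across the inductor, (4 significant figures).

X_L = ωL = 2430 Ω
Z = 4430 + j2430 Ω
|Z| = √(4430² + 2430²) = 5053 Ω
I = V/|Z| = 19.20 mA
V_L = I·|Z_L| = 0.01920 × 2430 = 46.65 V

46.65 V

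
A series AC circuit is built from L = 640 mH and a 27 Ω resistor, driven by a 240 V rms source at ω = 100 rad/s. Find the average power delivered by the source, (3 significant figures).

X_L = ωL = 64.0 Ω
Z = 27.0 + j64.0 Ω
|Z| = √(27.0² + 64.0²) = 69.5 Ω
∠Z = arctan(64.0/27.0) = 67.1°
I = V/|Z| = 3.46 A
P = VI cos φ = 240 × 3.46 × cos(67.1°) = 322 W

322 W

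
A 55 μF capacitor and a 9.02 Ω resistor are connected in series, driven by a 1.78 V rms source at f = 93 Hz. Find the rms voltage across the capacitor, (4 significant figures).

1.710 V

ω = 2πf = 584.3 rad/s
X_C = 1/(ωC) = 31.12 Ω
Z = 9.020 − j31.12 Ω
|Z| = √(9.020² + 31.12²) = 32.40 Ω
I = V/|Z| = 54.94 mA
V_C = I·|Z_C| = 0.05494 × 31.12 = 1.710 V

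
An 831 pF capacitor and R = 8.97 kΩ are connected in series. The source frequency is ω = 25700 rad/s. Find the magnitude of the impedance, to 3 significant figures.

47700 Ω

X_C = 1/(ωC) = 46800 Ω
Z = 8970 − j46800 Ω
|Z| = √(8970² + 46800²) = 47700 Ω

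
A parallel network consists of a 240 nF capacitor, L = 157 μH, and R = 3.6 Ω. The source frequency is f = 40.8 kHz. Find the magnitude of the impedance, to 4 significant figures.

3.569 Ω

ω = 2πf = 256400 rad/s
X_L = ωL = 40.25 Ω
X_C = 1/(ωC) = 16.25 Ω
Parallel: admittances add. Y = 1/R + 1/(jωL) + jωC
Y = (0.2778 + j0.03668) S
|Y| = 0.2802 S → |Z| = 1/|Y| = 3.569 Ω, ∠Z = −∠Y = -7.522°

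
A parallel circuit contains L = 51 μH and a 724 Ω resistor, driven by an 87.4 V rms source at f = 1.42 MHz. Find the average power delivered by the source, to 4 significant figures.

ω = 2πf = 8.922e+06 rad/s
X_L = ωL = 455.0 Ω
Parallel: admittances add. Y = 1/R + 1/(jωL)
Y = (0.001381 − j0.002198) S
|Y| = 0.002596 S → |Z| = 1/|Y| = 385.3 Ω, ∠Z = −∠Y = 57.85°
I = V/|Z| = 226.9 mA
P = VI cos φ = 87.4 × 0.2269 × cos(57.85°) = 10.55 W

10.55 W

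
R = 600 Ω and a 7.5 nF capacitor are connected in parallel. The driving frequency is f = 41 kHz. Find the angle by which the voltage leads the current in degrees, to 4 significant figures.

-49.22°

ω = 2πf = 257600 rad/s
X_C = 1/(ωC) = 517.6 Ω
Parallel: admittances add. Y = 1/R + jωC
Y = (0.001667 + j0.001932) S
|Y| = 0.002552 S → |Z| = 1/|Y| = 391.9 Ω, ∠Z = −∠Y = -49.22°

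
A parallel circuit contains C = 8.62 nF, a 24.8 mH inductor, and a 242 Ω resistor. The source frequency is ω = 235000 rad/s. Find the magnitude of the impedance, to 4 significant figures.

220.8 Ω

X_L = ωL = 5828 Ω
X_C = 1/(ωC) = 493.7 Ω
Parallel: admittances add. Y = 1/R + 1/(jωL) + jωC
Y = (0.004132 + j0.001854) S
|Y| = 0.004529 S → |Z| = 1/|Y| = 220.8 Ω, ∠Z = −∠Y = -24.17°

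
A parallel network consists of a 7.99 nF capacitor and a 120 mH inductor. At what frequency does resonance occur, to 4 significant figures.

ω₀ = 1/√(LC) = 1/√(0.12 × 7.99e-09) = 32300 rad/s
f₀ = ω₀/(2π) = 5.140 kHz

5.140 kHz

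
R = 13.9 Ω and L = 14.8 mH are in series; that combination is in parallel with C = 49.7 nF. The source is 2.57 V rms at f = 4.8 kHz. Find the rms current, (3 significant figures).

ω = 2πf = 30160 rad/s
X_L = ωL = 446 Ω
X_C = 1/(ωC) = 667 Ω
Branch 1 (R+jX_L): Z₁ = 13.9 + j446 Ω, |Z₁| = 447 Ω
Branch 2 (−jX_C): Z₂ = −j667 Ω
Parallel: Z = Z₁Z₂/(Z₁+Z₂), |Z| = 1350 Ω, ∠Z = 84.6°
I = V/|Z| = 2.57/1350 = 1.91 mA

1.91 mA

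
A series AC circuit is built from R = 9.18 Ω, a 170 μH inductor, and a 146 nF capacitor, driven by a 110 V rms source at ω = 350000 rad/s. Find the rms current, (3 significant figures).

X_L = ωL = 59.5 Ω
X_C = 1/(ωC) = 19.6 Ω
Net reactance X = X_L − X_C = 39.9 Ω
Z = 9.18 + j39.9 Ω
|Z| = √(9.18² + 39.9²) = 41.0 Ω
I = V/|Z| = 110/41.0 = 2.68 A

2.68 A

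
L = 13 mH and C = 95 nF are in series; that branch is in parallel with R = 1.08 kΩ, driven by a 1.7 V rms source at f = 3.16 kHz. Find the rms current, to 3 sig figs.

6.44 mA

ω = 2πf = 19850 rad/s
X_L = ωL = 258 Ω
X_C = 1/(ωC) = 530 Ω
Branch 1: Z₁ = R = 1080 Ω
Branch 2 (series LC): Z₂ = j(X_L − X_C) = −j272 Ω
Parallel: Z = Z₁Z₂/(Z₁+Z₂), |Z| = 264 Ω, ∠Z = -75.9°
I = V/|Z| = 1.7/264 = 6.44 mA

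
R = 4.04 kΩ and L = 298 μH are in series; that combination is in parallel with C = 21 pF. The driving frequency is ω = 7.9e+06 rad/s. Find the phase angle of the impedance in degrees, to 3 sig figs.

X_L = ωL = 2350 Ω
X_C = 1/(ωC) = 6030 Ω
Branch 1 (R+jX_L): Z₁ = 4040 + j2350 Ω, |Z₁| = 4680 Ω
Branch 2 (−jX_C): Z₂ = −j6030 Ω
Parallel: Z = Z₁Z₂/(Z₁+Z₂), |Z| = 5160 Ω, ∠Z = -17.5°

-17.5°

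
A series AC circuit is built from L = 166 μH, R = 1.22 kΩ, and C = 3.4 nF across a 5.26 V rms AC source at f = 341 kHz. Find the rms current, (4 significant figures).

ω = 2πf = 2.143e+06 rad/s
X_L = ωL = 355.7 Ω
X_C = 1/(ωC) = 137.3 Ω
Net reactance X = X_L − X_C = 218.4 Ω
Z = 1220 + j218.4 Ω
|Z| = √(1220² + 218.4²) = 1239 Ω
I = V/|Z| = 5.26/1239 = 4.244 mA

4.244 mA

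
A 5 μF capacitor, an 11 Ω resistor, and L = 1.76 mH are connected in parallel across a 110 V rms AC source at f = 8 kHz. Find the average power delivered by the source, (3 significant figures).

ω = 2πf = 50270 rad/s
X_L = ωL = 88.5 Ω
X_C = 1/(ωC) = 3.98 Ω
Parallel: admittances add. Y = 1/R + 1/(jωL) + jωC
Y = (0.0909 + j0.240) S
|Y| = 0.257 S → |Z| = 1/|Y| = 3.90 Ω, ∠Z = −∠Y = -69.3°
I = V/|Z| = 28.2 A
P = VI cos φ = 110 × 28.2 × cos(-69.3°) = 1.10 kW

1.10 kW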